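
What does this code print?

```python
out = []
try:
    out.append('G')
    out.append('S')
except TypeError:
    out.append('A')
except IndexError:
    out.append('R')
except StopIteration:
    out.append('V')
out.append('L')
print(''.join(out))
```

Execution trace: 'G' (try body) → 'S' (try body, no exception) → 'L' (after the try/except). Output: GSL

Answer: GSL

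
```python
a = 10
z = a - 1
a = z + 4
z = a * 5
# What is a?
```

Trace:
`a = 10` → a = 10
`z = a - 1` → z = 9
`a = z + 4` → a = 13
`z = a * 5` → z = 65
So a = 13

Answer: 13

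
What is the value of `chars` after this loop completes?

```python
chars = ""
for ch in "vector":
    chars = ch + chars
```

Reverse 'vector'
`chars` takes the values: "" → "v" → "ev" → "cev" → "tcev" → "otcev" → "rotcev"

Answer: "rotcev"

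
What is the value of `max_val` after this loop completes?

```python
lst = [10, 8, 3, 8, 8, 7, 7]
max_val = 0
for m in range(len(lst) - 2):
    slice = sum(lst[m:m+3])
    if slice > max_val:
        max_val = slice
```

Max sum of 3-element window in [10, 8, 3, 8, 8, 7, 7]
`max_val` takes the values: 0 → 21 → 23

Answer: 23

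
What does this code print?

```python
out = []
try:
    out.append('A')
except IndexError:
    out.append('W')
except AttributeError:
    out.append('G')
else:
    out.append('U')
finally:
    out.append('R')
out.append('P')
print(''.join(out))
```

Execution trace: 'A' (try body, no exception) → 'U' (else) → 'R' (finally) → 'P' (after the try/except). Output: AURP

Answer: AURP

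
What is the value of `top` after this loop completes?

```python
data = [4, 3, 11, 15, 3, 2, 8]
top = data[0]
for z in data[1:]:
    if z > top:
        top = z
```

Maximum of [4, 3, 11, 15, 3, 2, 8]
`top` takes the values: 4 → 11 → 15

Answer: 15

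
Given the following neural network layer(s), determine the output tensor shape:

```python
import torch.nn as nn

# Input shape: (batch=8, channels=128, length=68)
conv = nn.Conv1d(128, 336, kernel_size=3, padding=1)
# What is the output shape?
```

Input: (8, 128, 68) -> Output: (8, 336, 68)

Answer: (8, 336, 68)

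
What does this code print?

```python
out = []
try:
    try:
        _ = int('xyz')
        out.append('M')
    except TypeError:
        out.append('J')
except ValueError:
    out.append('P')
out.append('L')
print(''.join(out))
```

Execution trace: 'P' (outer except ValueError) → 'L' (after the try/except). Output: PL

Answer: PL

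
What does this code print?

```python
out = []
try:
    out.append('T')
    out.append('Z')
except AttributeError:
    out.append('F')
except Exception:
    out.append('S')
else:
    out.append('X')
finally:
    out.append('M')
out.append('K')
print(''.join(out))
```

Execution trace: 'T' (try body) → 'Z' (try body, no exception) → 'X' (else) → 'M' (finally) → 'K' (after the try/except). Output: TZXMK

Answer: TZXMK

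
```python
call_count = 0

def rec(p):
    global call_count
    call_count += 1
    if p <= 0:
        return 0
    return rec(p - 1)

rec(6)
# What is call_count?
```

Linear recursion stepping by 1: 7 calls from p=6 down to ≤0.

Answer: 7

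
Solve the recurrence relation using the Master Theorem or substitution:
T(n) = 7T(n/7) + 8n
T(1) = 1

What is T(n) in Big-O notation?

By Master Theorem: a=7, b=7, f(n)=8n. Since log_7(7) = 1 and f(n) = Θ(n^1), Case 2 applies. T(n) = O(n log n).

Answer: O(n log n)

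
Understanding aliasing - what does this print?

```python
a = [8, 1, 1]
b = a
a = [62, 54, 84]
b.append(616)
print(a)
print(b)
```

Key concept: rebinding vs mutation: a is rebound to a new list, b still points at the original.
Step by step:
`a = [8, 1, 1]` → a = [8, 1, 1]
`b = a` → b = [8, 1, 1] (same object as a)
`a = [62, 54, 84]` → a = [62, 54, 84]
`b.append(616)` → b = [8, 1, 1, 616]
`print(a)` → prints [62, 54, 84]
`print(b)` → prints [8, 1, 1, 616]

Answer:
[62, 54, 84]
[8, 1, 1, 616]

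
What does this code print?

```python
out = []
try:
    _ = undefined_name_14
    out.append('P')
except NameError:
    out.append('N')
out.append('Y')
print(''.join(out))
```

Execution trace: 'N' (except NameError) → 'Y' (after the try/except). Output: NY

Answer: NY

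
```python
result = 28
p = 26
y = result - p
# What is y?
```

Trace:
`result = 28` → result = 28
`p = 26` → p = 26
`y = result - p` → y = 2
So y = 2

Answer: 2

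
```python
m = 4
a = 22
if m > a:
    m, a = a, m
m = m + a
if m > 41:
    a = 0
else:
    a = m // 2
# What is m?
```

Trace:
`m = 4` → m = 4
`a = 22` → a = 22
`if m > a: ...` → m > a is False → no variable changes
`m = m + a` → m = 26
`if m > 41: ...` → m > 41 is False, take else branch → a = 13
So m = 26

Answer: 26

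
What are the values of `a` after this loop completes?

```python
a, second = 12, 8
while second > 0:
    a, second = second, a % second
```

GCD of 12 and 8
`a` takes the values: 12 → 8 → 4

Answer: 4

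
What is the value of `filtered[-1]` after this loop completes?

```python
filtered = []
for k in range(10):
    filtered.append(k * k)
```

Last element of squares 0 to 9
`filtered` takes the values: [] → [0] → [0, 1] → [0, 1, 4] → [0, 1, 4, 9] → [0, 1, 4, 9, 16] → [0, 1, 4, 9, 16, 25] → [0, 1, 4, 9, 16, 25, 36] → [0, 1, 4, 9, 16, 25, 36, 49] → [0, 1, 4, 9, 16, 25, 36, 49, 64] → [0, 1, 4, 9, 16, 25, 36, 49, 64, 81]
So `filtered[-1]` = 81

Answer: 81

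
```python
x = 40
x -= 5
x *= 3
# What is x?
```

Trace:
`x = 40` → x = 40
`x -= 5` → x = 35
`x *= 3` → x = 105
So x = 105

Answer: 105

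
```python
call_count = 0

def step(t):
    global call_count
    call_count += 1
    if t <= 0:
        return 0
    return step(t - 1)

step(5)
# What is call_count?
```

Linear recursion stepping by 1: 6 calls from t=5 down to ≤0.

Answer: 6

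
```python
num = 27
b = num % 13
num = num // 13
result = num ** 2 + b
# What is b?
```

Trace:
`num = 27` → num = 27
`b = num % 13` → b = 1
`num = num // 13` → num = 2
`result = num ** 2 + b` → result = 5
So b = 1

Answer: 1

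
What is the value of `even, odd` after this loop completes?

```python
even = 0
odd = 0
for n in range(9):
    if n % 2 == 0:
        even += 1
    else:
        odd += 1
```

Count evens and odds in range(9)
`even, odd` takes the values: (0, 0) → (1, 0) → (1, 1) → (2, 1) → (2, 2) → (3, 2) → (3, 3) → (4, 3) → (4, 4) → (5, 4)

Answer: 5, 4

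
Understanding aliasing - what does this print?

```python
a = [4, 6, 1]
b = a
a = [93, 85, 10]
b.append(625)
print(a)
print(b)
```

Key concept: rebinding vs mutation: a is rebound to a new list, b still points at the original.
Step by step:
`a = [4, 6, 1]` → a = [4, 6, 1]
`b = a` → b = [4, 6, 1] (same object as a)
`a = [93, 85, 10]` → a = [93, 85, 10]
`b.append(625)` → b = [4, 6, 1, 625]
`print(a)` → prints [93, 85, 10]
`print(b)` → prints [4, 6, 1, 625]

Answer:
[93, 85, 10]
[4, 6, 1, 625]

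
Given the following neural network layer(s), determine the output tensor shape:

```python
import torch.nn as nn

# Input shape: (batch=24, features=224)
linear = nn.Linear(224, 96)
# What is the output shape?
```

Input: (24, 224) -> Output: (24, 96)

Answer: (24, 96)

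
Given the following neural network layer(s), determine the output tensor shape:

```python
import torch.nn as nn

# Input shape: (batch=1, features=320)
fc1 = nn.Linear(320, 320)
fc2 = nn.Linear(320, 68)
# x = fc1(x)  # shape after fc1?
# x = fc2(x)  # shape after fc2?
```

Input: (1, 320) -> after fc1: (1, 320) -> Output: (1, 68)

Answer: (1, 68)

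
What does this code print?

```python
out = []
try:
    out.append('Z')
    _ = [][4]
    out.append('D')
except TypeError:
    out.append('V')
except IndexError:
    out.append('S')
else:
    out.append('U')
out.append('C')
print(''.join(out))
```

Execution trace: 'Z' (try body) → 'S' (except IndexError) → 'C' (after the try/except). Output: ZSC

Answer: ZSC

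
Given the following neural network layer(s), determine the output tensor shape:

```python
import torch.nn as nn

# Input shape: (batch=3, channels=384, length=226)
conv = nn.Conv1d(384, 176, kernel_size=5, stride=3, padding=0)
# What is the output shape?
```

Input: (3, 384, 226) -> Output: (3, 176, 74)

Answer: (3, 176, 74)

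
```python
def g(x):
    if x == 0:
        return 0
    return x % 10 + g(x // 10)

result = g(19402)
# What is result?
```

Sum of digits of 19402: 2 + 0 + 4 + 9 + 1 = 16

Answer: 16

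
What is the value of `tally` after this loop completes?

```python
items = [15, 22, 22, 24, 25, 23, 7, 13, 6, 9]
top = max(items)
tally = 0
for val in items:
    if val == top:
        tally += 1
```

Count of max value 25 in [15, 22, 22, 24, 25, 23, 7, 13, 6, 9]
`tally` takes the values: 0 → 1

Answer: 1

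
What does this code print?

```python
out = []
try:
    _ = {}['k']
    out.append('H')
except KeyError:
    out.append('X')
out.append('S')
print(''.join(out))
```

Execution trace: 'X' (except KeyError) → 'S' (after the try/except). Output: XS

Answer: XS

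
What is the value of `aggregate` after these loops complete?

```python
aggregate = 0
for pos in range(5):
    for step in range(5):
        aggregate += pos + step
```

Sum of all pos+step for pos,step in 5x5
`aggregate` takes the values: 0 → 1 → 3 → 6 → 10 → 11 → 13 → 16 → 20 → 25 → 27 → 30 → 34 → 39 → 45 → 48 → 52 → 57 → 63 → 70 → 74 → 79 → 85 → 92 → 100

Answer: 100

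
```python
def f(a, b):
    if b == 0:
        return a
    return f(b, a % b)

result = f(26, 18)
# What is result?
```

f(26, 18) -> f(18, 8) -> f(8, 2) -> f(2, 0) -> 2

Answer: 2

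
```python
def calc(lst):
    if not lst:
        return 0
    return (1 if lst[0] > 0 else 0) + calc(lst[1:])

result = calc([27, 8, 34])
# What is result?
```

Count of positive elements in [27, 8, 34] = 3

Answer: 3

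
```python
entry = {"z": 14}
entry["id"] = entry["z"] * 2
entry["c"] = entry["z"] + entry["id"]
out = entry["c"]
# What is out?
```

Trace:
`entry = {"z": 14}` → entry = {'z': 14}
`entry["id"] = entry["z"] * 2` → entry = {'z': 14, 'id': 28}
`entry["c"] = entry["z"] + entry["id"]` → entry = {'z': 14, 'id': 28, 'c': 42}
`out = entry["c"]` → out = 42
So out = 42

Answer: 42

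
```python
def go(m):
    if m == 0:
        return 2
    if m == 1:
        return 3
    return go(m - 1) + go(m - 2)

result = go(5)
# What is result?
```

Build up from base cases: go(0)=2, go(1)=3, go(2)=5, go(3)=8, go(4)=13, go(5)=21

Answer: 21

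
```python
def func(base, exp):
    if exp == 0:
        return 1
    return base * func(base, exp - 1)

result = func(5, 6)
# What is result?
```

func(5, 6) = 5 * 5 * 5 * 5 * 5 * 5 = 15625

Answer: 15625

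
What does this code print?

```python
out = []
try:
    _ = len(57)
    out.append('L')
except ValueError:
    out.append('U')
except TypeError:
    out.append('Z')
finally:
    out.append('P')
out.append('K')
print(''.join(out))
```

Execution trace: 'Z' (except TypeError) → 'P' (finally) → 'K' (after the try/except). Output: ZPK

Answer: ZPK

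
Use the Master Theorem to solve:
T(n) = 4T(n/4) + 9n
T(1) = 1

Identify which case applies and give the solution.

a=4, b=4, f(n)=9n. log_4(4) = 1. Since c=1 = 1, Case 2 applies: T(n) = Θ(n^log_b(a) · log n) = O(n log n).

Answer: O(n log n) - Case 2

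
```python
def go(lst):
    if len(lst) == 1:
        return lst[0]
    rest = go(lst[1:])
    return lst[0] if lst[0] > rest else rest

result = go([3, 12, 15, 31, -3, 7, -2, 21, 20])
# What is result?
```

Recursive max over [3, 12, 15, 31, -3, 7, -2, 21, 20] = 31

Answer: 31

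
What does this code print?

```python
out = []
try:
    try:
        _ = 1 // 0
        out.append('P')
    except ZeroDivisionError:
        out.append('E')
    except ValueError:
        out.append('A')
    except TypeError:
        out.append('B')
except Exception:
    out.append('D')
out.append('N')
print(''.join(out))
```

Execution trace: 'E' (inner except ZeroDivisionError) → 'N' (after the try/except). Output: EN

Answer: EN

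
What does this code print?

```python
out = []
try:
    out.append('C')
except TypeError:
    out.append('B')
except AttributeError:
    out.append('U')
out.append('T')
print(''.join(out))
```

Execution trace: 'C' (try body, no exception) → 'T' (after the try/except). Output: CT

Answer: CT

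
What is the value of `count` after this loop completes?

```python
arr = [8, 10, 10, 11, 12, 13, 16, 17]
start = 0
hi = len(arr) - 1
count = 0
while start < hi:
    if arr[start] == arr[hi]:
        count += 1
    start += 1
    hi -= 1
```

Count matching pairs from ends
`count` takes the values: 0

Answer: 0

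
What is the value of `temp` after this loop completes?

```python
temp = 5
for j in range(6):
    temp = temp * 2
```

Multiply by 2, 6 times: 5 * 2^6 = 320
`temp` takes the values: 5 → 10 → 20 → 40 → 80 → 160 → 320

Answer: 320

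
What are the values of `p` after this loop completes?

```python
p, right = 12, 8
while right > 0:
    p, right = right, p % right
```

GCD of 12 and 8
`p` takes the values: 12 → 8 → 4

Answer: 4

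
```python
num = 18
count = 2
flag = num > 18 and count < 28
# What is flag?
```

Trace:
`num = 18` → num = 18
`count = 2` → count = 2
`flag = num > 18 and count < 28` → flag = False
So flag = False

Answer: False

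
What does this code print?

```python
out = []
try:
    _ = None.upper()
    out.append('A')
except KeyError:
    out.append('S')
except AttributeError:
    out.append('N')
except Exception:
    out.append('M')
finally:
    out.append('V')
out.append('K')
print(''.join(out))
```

Execution trace: 'N' (except AttributeError) → 'V' (finally) → 'K' (after the try/except). Output: NVK

Answer: NVK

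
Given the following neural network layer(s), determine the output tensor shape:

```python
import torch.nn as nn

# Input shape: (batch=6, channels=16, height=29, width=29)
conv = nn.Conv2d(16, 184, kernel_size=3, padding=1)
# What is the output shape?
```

Input: (6, 16, 29, 29) -> Output: (6, 184, 29, 29)

Answer: (6, 184, 29, 29)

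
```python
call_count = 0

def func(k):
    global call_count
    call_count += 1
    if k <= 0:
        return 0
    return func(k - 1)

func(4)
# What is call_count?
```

Linear recursion stepping by 1: 5 calls from k=4 down to ≤0.

Answer: 5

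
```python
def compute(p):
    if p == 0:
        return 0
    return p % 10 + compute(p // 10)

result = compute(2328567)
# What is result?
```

Sum of digits of 2328567: 7 + 6 + 5 + 8 + 2 + 3 + 2 = 33

Answer: 33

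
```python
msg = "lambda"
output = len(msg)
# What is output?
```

Trace:
`msg = "lambda"` → msg = 'lambda'
`output = len(msg)` → output = 6
So output = 6

Answer: 6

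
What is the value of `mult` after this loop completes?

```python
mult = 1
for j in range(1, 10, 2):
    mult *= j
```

Product of 1, 3, 5, ... up to 9
`mult` takes the values: 1 → 3 → 15 → 105 → 945

Answer: 945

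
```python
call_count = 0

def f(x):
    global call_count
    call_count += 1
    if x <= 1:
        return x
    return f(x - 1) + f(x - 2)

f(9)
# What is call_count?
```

Calls(x) = 1 + Calls(x-1) + Calls(x-2); Calls(0)=Calls(1)=1. For x=9 this gives 109.

Answer: 109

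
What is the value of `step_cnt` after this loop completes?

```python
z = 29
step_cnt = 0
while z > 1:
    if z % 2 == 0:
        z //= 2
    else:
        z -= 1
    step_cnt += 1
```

Steps to reduce 29 to 1
`step_cnt` takes the values: 0 → 1 → 2 → 3 → 4 → 5 → 6 → 7

Answer: 7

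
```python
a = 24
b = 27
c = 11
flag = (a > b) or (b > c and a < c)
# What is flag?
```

Trace:
`a = 24` → a = 24
`b = 27` → b = 27
`c = 11` → c = 11
`flag = (a > b) or (b > c and a < c)` → flag = False
So flag = False

Answer: False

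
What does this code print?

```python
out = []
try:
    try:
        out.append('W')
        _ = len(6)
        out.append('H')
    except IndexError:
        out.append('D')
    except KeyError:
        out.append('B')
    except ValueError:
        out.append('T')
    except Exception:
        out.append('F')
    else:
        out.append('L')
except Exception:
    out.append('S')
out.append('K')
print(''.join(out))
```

Execution trace: 'W' (inner try body) → 'F' (inner except Exception) → 'K' (after the try/except). Output: WFK

Answer: WFK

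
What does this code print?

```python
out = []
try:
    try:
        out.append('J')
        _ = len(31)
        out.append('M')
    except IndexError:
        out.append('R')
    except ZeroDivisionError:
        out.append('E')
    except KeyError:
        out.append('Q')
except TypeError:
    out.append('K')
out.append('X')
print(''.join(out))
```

Execution trace: 'J' (try body) → 'K' (outer except TypeError) → 'X' (after the try/except). Output: JKX

Answer: JKX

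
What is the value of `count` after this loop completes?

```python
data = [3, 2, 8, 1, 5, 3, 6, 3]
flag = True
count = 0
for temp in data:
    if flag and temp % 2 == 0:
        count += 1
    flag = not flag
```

Count even values at even positions
`count` takes the values: 0 → 1 → 2

Answer: 2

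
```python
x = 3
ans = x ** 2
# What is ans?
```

Trace:
`x = 3` → x = 3
`ans = x ** 2` → ans = 9
So ans = 9

Answer: 9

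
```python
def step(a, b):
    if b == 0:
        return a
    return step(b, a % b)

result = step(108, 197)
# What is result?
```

step(108, 197) -> step(197, 108) -> step(108, 89) -> step(89, 19) -> step(19, 13) -> step(13, 6) -> step(6, 1) -> step(1, 0) -> 1

Answer: 1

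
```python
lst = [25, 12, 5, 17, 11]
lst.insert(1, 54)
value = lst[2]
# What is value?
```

Trace:
`lst = [25, 12, 5, 17, 11]` → lst = [25, 12, 5, 17, 11]
`lst.insert(1, 54)` → lst = [25, 54, 12, 5, 17, 11]
`value = lst[2]` → value = 12
So value = 12

Answer: 12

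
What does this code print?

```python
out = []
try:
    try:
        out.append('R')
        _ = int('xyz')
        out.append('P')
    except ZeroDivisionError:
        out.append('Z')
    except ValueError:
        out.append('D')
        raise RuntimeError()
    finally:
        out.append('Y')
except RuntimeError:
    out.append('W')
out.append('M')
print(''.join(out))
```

Execution trace: 'R' (inner try body) → 'D' (inner except ValueError) → 'Y' (inner finally) → 'W' (outer except RuntimeError) → 'M' (after the try/except). Output: RDYWM

Answer: RDYWM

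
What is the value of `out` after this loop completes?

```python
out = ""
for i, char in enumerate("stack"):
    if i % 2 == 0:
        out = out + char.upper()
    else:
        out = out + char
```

Uppercase even positions in 'stack'
`out` takes the values: "" → "S" → "St" → "StA" → "StAc" → "StAcK"

Answer: "StAcK"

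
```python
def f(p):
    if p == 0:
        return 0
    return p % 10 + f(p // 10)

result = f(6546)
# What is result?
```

Sum of digits of 6546: 6 + 4 + 5 + 6 = 21

Answer: 21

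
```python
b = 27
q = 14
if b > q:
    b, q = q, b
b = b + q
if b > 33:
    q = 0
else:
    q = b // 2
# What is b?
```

Trace:
`b = 27` → b = 27
`q = 14` → q = 14
`if b > q: ...` → b > q is True → b = 14; q = 27
`b = b + q` → b = 41
`if b > 33: ...` → b > 33 is True → q = 0
So b = 41

Answer: 41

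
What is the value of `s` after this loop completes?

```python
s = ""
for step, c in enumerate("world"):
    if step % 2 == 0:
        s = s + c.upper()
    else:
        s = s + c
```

Uppercase even positions in 'world'
`s` takes the values: "" → "W" → "Wo" → "WoR" → "WoRl" → "WoRlD"

Answer: "WoRlD"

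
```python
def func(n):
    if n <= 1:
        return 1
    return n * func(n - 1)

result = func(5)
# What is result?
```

func(5) = 5 * 4 * 3 * 2 * 1 = 120

Answer: 120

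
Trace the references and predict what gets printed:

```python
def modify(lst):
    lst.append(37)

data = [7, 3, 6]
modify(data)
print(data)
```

Key concept: function modifies passed list.
Step by step:
`data = [7, 3, 6]` → data = [7, 3, 6]
`modify(data)` → data = [7, 3, 6, 37]
`print(data)` → prints [7, 3, 6, 37]

Answer: [7, 3, 6, 37]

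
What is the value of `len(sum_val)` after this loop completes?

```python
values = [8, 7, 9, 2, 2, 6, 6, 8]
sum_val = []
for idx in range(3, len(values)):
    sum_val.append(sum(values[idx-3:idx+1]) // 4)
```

Number of 4-element averages
`sum_val` takes the values: [] → [6] → [6, 5] → [6, 5, 4] → [6, 5, 4, 4] → [6, 5, 4, 4, 5]
So `len(sum_val)` = 5

Answer: 5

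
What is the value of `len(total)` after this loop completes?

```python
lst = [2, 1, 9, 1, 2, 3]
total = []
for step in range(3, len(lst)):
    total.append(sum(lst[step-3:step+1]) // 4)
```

Number of 4-element averages
`total` takes the values: [] → [3] → [3, 3] → [3, 3, 3]
So `len(total)` = 3

Answer: 3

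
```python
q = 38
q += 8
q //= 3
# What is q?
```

Trace:
`q = 38` → q = 38
`q += 8` → q = 46
`q //= 3` → q = 15
So q = 15

Answer: 15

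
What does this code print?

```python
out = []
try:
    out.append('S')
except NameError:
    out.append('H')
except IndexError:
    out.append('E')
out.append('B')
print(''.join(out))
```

Execution trace: 'S' (try body, no exception) → 'B' (after the try/except). Output: SB

Answer: SB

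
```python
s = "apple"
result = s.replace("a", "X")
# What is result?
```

Trace:
`s = "apple"` → s = 'apple'
`result = s.replace("a", "X")` → result = 'Xpple'
So result = 'Xpple'

Answer: 'Xpple'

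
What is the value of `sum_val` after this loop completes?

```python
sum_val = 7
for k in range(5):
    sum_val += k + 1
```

Start at 7, add 1 to 5 = 22
`sum_val` takes the values: 7 → 8 → 10 → 13 → 17 → 22

Answer: 22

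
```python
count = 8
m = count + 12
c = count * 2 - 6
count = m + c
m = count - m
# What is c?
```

Trace:
`count = 8` → count = 8
`m = count + 12` → m = 20
`c = count * 2 - 6` → c = 10
`count = m + c` → count = 30
`m = count - m` → m = 10
So c = 10

Answer: 10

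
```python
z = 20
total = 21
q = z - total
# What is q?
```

Trace:
`z = 20` → z = 20
`total = 21` → total = 21
`q = z - total` → q = -1
So q = -1

Answer: -1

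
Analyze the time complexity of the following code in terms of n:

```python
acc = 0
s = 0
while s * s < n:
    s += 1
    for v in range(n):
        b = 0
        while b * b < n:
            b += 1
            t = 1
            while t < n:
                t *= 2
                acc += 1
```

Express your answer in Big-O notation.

Each loop level contributes: √n × n × √n × log n. Multiplying the contributions gives O(n^2 log n).

Answer: O(n^2 log n)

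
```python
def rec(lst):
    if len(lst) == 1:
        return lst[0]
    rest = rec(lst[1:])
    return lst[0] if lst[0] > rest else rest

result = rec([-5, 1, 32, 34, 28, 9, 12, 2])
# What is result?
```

Recursive max over [-5, 1, 32, 34, 28, 9, 12, 2] = 34

Answer: 34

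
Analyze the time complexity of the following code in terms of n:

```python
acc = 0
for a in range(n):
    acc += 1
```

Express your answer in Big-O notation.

Each loop level contributes: n. Multiplying the contributions gives O(n).

Answer: O(n)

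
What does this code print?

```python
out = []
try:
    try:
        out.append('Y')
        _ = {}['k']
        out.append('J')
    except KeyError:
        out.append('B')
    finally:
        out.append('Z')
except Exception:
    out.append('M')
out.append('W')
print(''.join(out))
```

Execution trace: 'Y' (inner try body) → 'B' (inner except KeyError) → 'Z' (inner finally) → 'W' (after the try/except). Output: YBZW

Answer: YBZW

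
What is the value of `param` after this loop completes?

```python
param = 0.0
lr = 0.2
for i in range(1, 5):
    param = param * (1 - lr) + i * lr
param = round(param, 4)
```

Moving average with lr=0.2
`param` takes the values: 0.0 → 0.2 → 0.56 → 1.048 → 1.6384

Answer: 1.6384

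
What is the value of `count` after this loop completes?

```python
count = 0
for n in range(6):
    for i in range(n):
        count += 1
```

Triangle number: 0+1+2+...+5
`count` takes the values: 0 → 1 → 2 → 3 → 4 → 5 → 6 → 7 → 8 → 9 → 10 → 11 → 12 → 13 → 14 → 15

Answer: 15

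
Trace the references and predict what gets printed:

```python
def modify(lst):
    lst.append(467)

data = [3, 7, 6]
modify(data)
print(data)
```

Key concept: function modifies passed list.
Step by step:
`data = [3, 7, 6]` → data = [3, 7, 6]
`modify(data)` → data = [3, 7, 6, 467]
`print(data)` → prints [3, 7, 6, 467]

Answer: [3, 7, 6, 467]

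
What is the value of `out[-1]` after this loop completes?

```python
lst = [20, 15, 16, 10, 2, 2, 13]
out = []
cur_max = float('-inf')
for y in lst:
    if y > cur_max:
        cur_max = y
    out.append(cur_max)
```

Running max ends at 20
`out` takes the values: [] → [20] → [20, 20] → [20, 20, 20] → [20, 20, 20, 20] → [20, 20, 20, 20, 20] → [20, 20, 20, 20, 20, 20] → [20, 20, 20, 20, 20, 20, 20]
So `out[-1]` = 20

Answer: 20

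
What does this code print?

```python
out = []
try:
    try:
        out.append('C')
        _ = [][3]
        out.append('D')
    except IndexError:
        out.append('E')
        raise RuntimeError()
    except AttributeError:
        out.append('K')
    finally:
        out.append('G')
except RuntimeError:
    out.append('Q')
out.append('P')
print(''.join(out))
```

Execution trace: 'C' (inner try body) → 'E' (inner except IndexError) → 'G' (inner finally) → 'Q' (outer except RuntimeError) → 'P' (after the try/except). Output: CEGQP

Answer: CEGQP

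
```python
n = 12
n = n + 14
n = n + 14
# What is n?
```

Trace:
`n = 12` → n = 12
`n = n + 14` → n = 26
`n = n + 14` → n = 40
So n = 40

Answer: 40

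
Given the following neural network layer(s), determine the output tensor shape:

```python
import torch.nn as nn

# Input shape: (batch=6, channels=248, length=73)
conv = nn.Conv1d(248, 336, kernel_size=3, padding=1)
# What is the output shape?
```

Input: (6, 248, 73) -> Output: (6, 336, 73)

Answer: (6, 336, 73)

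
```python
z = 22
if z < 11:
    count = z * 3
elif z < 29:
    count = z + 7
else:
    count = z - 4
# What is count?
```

Trace:
`z = 22` → z = 22
`if z < 11: ...` → z < 11 is False, z < 29 is True → count = 29
So count = 29

Answer: 29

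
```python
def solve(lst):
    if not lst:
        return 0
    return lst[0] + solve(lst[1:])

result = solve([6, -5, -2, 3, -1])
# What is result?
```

6 + (-5) + (-2) + 3 + (-1) + 0 = 1

Answer: 1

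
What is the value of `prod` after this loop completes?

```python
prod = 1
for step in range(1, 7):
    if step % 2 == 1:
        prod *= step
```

Product of odd numbers 1 to 6
`prod` takes the values: 1 → 3 → 15

Answer: 15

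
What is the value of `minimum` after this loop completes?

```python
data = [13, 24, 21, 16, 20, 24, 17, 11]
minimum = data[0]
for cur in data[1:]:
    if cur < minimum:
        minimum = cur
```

Minimum of [13, 24, 21, 16, 20, 24, 17, 11]
`minimum` takes the values: 13 → 11

Answer: 11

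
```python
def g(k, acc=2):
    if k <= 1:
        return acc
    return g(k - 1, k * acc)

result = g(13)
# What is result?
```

Accumulator trace (n, acc): (13, 2) -> (12, 26) -> (11, 312) -> (10, 3432) -> (9, 34320) -> (8, 308880) -> (7, 2471040) -> (6, 17297280) -> (5, 103783680) -> (4, 518918400) -> (3, 2075673600) -> (2, 6227020800) -> (1, 12454041600) -> return 12454041600

Answer: 12454041600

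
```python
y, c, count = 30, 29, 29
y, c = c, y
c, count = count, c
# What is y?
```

Trace:
`y, c, count = 30, 29, 29` → y = 30; c = 29; count = 29
`y, c = c, y` → y = 29; c = 30
`c, count = count, c` → c = 29; count = 30
So y = 29

Answer: 29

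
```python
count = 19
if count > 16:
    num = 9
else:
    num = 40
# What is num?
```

Trace:
`count = 19` → count = 19
`if count > 16: ...` → count > 16 is True → num = 9
So num = 9

Answer: 9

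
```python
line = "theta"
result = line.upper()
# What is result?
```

Trace:
`line = "theta"` → line = 'theta'
`result = line.upper()` → result = 'THETA'
So result = 'THETA'

Answer: 'THETA'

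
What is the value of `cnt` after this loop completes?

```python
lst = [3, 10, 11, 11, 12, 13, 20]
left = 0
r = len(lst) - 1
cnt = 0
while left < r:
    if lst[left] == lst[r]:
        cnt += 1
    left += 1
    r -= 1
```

Count matching pairs from ends
`cnt` takes the values: 0

Answer: 0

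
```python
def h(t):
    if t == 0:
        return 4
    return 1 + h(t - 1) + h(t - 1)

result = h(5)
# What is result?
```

h(t) = 1 + 2·h(t-1), h(0)=4. Closed form: (4+1)·2^5 - 1 = 159.

Answer: 159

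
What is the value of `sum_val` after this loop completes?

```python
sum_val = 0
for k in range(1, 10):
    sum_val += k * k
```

Sum of squares 1² to 9² = 285
`sum_val` takes the values: 0 → 1 → 5 → 14 → 30 → 55 → 91 → 140 → 204 → 285

Answer: 285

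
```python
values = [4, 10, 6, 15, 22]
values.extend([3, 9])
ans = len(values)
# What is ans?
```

Trace:
`values = [4, 10, 6, 15, 22]` → values = [4, 10, 6, 15, 22]
`values.extend([3, 9])` → values = [4, 10, 6, 15, 22, 3, 9]
`ans = len(values)` → ans = 7
So ans = 7

Answer: 7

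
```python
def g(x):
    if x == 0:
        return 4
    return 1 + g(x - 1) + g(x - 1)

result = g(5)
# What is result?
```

g(x) = 1 + 2·g(x-1), g(0)=4. Closed form: (4+1)·2^5 - 1 = 159.

Answer: 159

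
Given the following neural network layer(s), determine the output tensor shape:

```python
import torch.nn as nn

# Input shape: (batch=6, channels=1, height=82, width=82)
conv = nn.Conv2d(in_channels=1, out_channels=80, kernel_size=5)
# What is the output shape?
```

Input: (6, 1, 82, 82) -> Output: (6, 80, 78, 78)

Answer: (6, 80, 78, 78)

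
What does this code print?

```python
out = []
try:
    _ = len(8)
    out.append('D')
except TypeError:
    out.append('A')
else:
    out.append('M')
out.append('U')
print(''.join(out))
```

Execution trace: 'A' (except TypeError) → 'U' (after the try/except). Output: AU

Answer: AU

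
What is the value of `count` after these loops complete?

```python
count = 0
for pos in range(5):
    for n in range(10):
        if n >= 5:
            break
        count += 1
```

Inner breaks at 5, outer runs 5 times
`count` takes the values: 0 → 1 → 2 → 3 → 4 → 5 → 6 → 7 → 8 → 9 → 10 → 11 → 12 → 13 → 14 → 15 → 16 → 17 → 18 → 19 → 20 → 21 → 22 → 23 → 24 → 25

Answer: 25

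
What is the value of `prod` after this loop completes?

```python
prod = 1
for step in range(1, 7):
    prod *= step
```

6! = 720
`prod` takes the values: 1 → 2 → 6 → 24 → 120 → 720

Answer: 720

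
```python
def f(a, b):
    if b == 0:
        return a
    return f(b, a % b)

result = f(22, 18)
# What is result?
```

f(22, 18) -> f(18, 4) -> f(4, 2) -> f(2, 0) -> 2

Answer: 2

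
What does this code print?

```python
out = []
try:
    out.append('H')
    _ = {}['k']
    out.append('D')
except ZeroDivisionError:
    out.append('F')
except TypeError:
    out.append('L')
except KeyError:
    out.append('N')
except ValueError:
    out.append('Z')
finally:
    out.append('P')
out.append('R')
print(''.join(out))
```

Execution trace: 'H' (try body) → 'N' (except KeyError) → 'P' (finally) → 'R' (after the try/except). Output: HNPR

Answer: HNPR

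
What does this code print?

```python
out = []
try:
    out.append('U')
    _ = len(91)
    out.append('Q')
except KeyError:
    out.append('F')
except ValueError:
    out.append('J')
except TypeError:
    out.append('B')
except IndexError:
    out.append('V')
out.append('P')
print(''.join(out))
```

Execution trace: 'U' (try body) → 'B' (except TypeError) → 'P' (after the try/except). Output: UBP

Answer: UBP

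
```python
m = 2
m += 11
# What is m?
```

Trace:
`m = 2` → m = 2
`m += 11` → m = 13
So m = 13

Answer: 13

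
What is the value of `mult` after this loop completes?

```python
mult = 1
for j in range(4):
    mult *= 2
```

2^4 = 16
`mult` takes the values: 1 → 2 → 4 → 8 → 16

Answer: 16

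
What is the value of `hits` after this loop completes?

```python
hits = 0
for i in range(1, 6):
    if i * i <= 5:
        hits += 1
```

Count numbers where i² ≤ 5
`hits` takes the values: 0 → 1 → 2

Answer: 2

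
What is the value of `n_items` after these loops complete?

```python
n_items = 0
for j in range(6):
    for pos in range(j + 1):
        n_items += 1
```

Triangle: 1 + 2 + ... + 6
`n_items` takes the values: 0 → 1 → 2 → 3 → 4 → 5 → 6 → 7 → 8 → 9 → 10 → 11 → 12 → 13 → 14 → 15 → 16 → 17 → 18 → 19 → 20 → 21

Answer: 21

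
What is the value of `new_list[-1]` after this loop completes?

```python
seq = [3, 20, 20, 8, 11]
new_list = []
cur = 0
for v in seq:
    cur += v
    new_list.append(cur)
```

Cumulative sum ends at 62
`new_list` takes the values: [] → [3] → [3, 23] → [3, 23, 43] → [3, 23, 43, 51] → [3, 23, 43, 51, 62]
So `new_list[-1]` = 62

Answer: 62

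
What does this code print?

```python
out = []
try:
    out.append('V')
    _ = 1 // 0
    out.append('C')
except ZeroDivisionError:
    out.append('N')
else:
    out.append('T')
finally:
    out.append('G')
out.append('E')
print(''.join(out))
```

Execution trace: 'V' (try body) → 'N' (except ZeroDivisionError) → 'G' (finally) → 'E' (after the try/except). Output: VNGE

Answer: VNGE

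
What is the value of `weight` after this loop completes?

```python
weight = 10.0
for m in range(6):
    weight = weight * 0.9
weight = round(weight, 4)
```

Exponential decay: 10.0 * 0.9^6
`weight` takes the values: 10.0 → 9.0 → 8.1 → 7.29 → 6.561 → 5.9049 → 5.31441 → 5.3144

Answer: 5.3144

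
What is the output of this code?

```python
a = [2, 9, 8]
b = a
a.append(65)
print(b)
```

Key concept: basic list aliasing.
Step by step:
`a = [2, 9, 8]` → a = [2, 9, 8]
`b = a` → b = [2, 9, 8] (same object as a)
`a.append(65)` → a = [2, 9, 8, 65] (same object as b); b = [2, 9, 8, 65] (same object as a)
`print(b)` → prints [2, 9, 8, 65]

Answer: [2, 9, 8, 65]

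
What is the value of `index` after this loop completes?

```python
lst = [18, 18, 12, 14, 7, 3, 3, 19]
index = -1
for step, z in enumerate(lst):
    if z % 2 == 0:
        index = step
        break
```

First even number index in [18, 18, 12, 14, 7, 3, 3, 19]
`index` takes the values: -1 → 0

Answer: 0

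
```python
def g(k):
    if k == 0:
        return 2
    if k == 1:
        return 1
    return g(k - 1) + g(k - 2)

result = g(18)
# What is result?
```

Build up from base cases: g(0)=2, g(1)=1, g(2)=3, g(3)=4, g(4)=7, g(5)=11, g(6)=18, ..., g(18)=5778

Answer: 5778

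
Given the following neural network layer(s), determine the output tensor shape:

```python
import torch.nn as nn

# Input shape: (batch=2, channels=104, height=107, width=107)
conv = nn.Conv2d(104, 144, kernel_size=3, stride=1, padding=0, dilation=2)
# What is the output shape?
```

Input: (2, 104, 107, 107) -> Output: (2, 144, 103, 103)

Answer: (2, 144, 103, 103)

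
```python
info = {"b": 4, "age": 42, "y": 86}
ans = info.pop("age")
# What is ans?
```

Trace:
`info = {"b": 4, "age": 42, "y": 86}` → info = {'b': 4, 'age': 42, 'y': 86}
`ans = info.pop("age")` → info = {'b': 4, 'y': 86}; ans = 42
So ans = 42

Answer: 42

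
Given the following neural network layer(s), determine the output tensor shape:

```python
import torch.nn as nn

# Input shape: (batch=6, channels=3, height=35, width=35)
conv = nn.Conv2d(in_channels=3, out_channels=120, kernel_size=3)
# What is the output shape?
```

Input: (6, 3, 35, 35) -> Output: (6, 120, 33, 33)

Answer: (6, 120, 33, 33)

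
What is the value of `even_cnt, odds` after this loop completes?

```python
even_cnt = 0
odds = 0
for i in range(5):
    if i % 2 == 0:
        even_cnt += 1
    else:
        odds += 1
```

Count evens and odds in range(5)
`even_cnt, odds` takes the values: (0, 0) → (1, 0) → (1, 1) → (2, 1) → (2, 2) → (3, 2)

Answer: 3, 2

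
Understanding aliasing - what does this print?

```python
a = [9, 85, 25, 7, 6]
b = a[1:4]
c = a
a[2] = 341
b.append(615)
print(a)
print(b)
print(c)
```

Key concept: slice vs alias.
Step by step:
`a = [9, 85, 25, 7, 6]` → a = [9, 85, 25, 7, 6]
`b = a[1:4]` → b = [85, 25, 7]
`c = a` → c = [9, 85, 25, 7, 6] (same object as a)
`a[2] = 341` → a = [9, 85, 341, 7, 6] (same object as c); c = [9, 85, 341, 7, 6] (same object as a)
`b.append(615)` → b = [85, 25, 7, 615]
`print(a)` → prints [9, 85, 341, 7, 6]
`print(b)` → prints [85, 25, 7, 615]
`print(c)` → prints [9, 85, 341, 7, 6]

Answer:
[9, 85, 341, 7, 6]
[85, 25, 7, 615]
[9, 85, 341, 7, 6]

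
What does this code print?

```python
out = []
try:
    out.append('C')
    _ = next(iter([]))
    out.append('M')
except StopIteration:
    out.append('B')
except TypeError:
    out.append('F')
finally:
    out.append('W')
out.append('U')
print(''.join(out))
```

Execution trace: 'C' (try body) → 'B' (except StopIteration) → 'W' (finally) → 'U' (after the try/except). Output: CBWU

Answer: CBWU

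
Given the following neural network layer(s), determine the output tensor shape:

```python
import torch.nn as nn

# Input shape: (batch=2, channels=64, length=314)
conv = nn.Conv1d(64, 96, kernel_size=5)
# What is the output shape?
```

Input: (2, 64, 314) -> Output: (2, 96, 310)

Answer: (2, 96, 310)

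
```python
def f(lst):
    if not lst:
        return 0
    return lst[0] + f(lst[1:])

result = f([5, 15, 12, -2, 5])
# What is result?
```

5 + 15 + 12 + (-2) + 5 + 0 = 35

Answer: 35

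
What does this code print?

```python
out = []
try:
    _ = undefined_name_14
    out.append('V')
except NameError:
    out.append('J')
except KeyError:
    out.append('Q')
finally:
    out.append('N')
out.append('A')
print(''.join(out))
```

Execution trace: 'J' (except NameError) → 'N' (finally) → 'A' (after the try/except). Output: JNA

Answer: JNA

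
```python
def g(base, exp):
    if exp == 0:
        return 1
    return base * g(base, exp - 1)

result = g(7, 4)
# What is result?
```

g(7, 4) = 7 * 7 * 7 * 7 = 2401

Answer: 2401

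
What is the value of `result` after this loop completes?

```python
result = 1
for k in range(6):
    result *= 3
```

3^6 = 729
`result` takes the values: 1 → 3 → 9 → 27 → 81 → 243 → 729

Answer: 729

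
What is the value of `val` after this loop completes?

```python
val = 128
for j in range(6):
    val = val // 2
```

Halve 6 times: 128 // 2^6 = 2
`val` takes the values: 128 → 64 → 32 → 16 → 8 → 4 → 2

Answer: 2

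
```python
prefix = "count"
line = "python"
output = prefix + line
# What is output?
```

Trace:
`prefix = "count"` → prefix = 'count'
`line = "python"` → line = 'python'
`output = prefix + line` → output = 'countpython'
So output = 'countpython'

Answer: 'countpython'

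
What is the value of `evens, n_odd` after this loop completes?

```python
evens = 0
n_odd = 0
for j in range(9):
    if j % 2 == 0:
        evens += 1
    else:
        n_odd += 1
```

Count evens and odds in range(9)
`evens, n_odd` takes the values: (0, 0) → (1, 0) → (1, 1) → (2, 1) → (2, 2) → (3, 2) → (3, 3) → (4, 3) → (4, 4) → (5, 4)

Answer: 5, 4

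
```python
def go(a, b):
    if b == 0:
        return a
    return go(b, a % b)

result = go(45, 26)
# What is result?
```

go(45, 26) -> go(26, 19) -> go(19, 7) -> go(7, 5) -> go(5, 2) -> go(2, 1) -> go(1, 0) -> 1

Answer: 1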